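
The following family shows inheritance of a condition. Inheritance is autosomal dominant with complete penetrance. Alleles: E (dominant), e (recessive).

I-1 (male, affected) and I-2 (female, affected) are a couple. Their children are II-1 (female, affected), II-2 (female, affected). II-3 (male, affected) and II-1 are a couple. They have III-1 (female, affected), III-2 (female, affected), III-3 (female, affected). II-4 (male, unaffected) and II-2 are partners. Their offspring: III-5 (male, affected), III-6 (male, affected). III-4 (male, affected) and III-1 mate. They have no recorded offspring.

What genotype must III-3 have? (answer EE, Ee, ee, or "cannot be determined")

III-3's phenotype allows EE or Ee, and no parent or child forces a single allele at both positions; consistent genotype assignments exist with III-3 as EE or Ee.

cannot be determined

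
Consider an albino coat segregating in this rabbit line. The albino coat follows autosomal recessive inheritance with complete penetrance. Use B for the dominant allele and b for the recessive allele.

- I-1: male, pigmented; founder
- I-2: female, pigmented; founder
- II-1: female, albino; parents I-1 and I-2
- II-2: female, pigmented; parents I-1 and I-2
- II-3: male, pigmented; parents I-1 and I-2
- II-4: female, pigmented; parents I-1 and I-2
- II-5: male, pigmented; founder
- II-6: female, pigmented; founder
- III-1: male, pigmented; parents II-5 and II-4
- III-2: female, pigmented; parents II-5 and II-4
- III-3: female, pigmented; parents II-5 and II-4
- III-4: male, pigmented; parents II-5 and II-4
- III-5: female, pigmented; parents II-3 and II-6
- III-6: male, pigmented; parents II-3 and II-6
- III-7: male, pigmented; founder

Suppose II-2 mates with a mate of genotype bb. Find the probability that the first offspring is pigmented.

I-1 is pigmented so carries B and passed b to II-1 (bb), so I-1 is Bb.
I-2 is pigmented so carries B and passed b to II-1 (bb), so I-2 is Bb.
II-2 is a pigmented offspring of I-1 (Bb) × I-2 (Bb), whose cross gives 1/4 BB : 1/2 Bb : 1/4 bb; conditioning on being pigmented, II-2 is BB with probability 1/3, Bb with probability 2/3.
Summing over parental genotype combinations, P(offspring is pigmented) = 1/3·1 + 2/3·1/2 = 2/3.

2/3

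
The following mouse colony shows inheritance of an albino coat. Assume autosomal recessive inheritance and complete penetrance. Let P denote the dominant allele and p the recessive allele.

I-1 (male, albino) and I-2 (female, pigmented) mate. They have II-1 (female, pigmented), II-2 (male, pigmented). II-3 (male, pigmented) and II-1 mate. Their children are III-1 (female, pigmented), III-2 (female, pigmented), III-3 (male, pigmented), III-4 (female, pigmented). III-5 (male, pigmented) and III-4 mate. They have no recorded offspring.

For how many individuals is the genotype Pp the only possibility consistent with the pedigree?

2

Obligate heterozygotes: II-1 is pigmented so carries P and received p from I-1 (pp), so II-1 is Pp; II-2 is pigmented so carries P and received p from I-1 (pp), so II-2 is Pp.
Every other individual is either homozygous by phenotype or has at least one consistent homozygous assignment, so the count is 2.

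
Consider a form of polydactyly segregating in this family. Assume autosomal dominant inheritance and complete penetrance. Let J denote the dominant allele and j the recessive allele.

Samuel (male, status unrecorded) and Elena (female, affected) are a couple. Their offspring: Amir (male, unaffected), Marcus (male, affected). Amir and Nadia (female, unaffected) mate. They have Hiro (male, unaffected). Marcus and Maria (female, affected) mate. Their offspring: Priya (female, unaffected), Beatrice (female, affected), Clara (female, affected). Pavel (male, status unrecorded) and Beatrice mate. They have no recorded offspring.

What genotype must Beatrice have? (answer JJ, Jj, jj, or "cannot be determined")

cannot be determined

Beatrice's phenotype allows JJ or Jj, and no parent or child forces a single allele at both positions; consistent genotype assignments exist with Beatrice as JJ or Jj.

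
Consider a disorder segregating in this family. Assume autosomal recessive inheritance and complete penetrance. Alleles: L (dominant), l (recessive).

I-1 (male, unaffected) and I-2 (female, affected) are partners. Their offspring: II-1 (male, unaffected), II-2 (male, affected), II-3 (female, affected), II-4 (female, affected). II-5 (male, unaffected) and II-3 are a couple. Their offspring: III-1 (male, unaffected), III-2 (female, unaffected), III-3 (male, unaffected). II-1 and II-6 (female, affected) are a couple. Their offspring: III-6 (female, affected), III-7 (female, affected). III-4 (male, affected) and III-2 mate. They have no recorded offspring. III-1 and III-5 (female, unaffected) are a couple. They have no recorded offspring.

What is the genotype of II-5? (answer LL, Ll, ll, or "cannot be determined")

cannot be determined

II-5's phenotype allows LL or Ll, and no parent or child forces a single allele at both positions; consistent genotype assignments exist with II-5 as LL or Ll.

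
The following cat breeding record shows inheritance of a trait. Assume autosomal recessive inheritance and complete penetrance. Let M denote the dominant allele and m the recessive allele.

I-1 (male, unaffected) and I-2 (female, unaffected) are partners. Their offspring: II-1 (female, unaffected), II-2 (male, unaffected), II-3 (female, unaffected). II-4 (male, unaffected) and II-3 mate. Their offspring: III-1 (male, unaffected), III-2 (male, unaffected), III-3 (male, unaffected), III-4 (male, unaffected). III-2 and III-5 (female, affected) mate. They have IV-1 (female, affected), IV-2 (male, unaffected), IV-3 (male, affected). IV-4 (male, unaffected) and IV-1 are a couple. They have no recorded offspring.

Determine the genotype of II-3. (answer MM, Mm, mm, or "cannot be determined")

cannot be determined

II-3's phenotype allows MM or Mm, and no parent or child forces a single allele at both positions; consistent genotype assignments exist with II-3 as MM or Mm.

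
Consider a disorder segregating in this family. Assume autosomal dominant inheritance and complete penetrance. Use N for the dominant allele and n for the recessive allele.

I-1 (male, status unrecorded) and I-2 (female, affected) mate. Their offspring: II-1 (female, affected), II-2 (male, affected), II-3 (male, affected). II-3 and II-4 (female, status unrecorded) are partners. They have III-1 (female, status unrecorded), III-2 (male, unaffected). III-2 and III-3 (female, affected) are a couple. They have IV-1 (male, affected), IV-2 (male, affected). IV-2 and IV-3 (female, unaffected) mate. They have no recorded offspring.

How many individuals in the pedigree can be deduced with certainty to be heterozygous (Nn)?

Obligate heterozygotes: II-3 is affected so carries N and passed n to III-2 (nn), so II-3 is Nn; IV-1 is affected so carries N and received n from III-2 (nn), so IV-1 is Nn; IV-2 is affected so carries N and received n from III-2 (nn), so IV-2 is Nn.
Every other individual is either homozygous by phenotype or has at least one consistent homozygous assignment, so the count is 3.

3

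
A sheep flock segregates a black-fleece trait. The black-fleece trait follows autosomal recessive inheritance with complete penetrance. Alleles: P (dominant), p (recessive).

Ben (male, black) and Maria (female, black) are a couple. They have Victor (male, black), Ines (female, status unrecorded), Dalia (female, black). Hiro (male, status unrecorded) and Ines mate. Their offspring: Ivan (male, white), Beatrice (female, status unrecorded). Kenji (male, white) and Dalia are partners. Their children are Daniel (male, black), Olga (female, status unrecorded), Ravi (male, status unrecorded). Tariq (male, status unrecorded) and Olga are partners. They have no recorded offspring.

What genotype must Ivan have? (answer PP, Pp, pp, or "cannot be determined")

Pp

From phenotype alone, Ivan is PP or Pp.
Ivan is white so carries P and received p from Ines (pp), so Ivan is Pp.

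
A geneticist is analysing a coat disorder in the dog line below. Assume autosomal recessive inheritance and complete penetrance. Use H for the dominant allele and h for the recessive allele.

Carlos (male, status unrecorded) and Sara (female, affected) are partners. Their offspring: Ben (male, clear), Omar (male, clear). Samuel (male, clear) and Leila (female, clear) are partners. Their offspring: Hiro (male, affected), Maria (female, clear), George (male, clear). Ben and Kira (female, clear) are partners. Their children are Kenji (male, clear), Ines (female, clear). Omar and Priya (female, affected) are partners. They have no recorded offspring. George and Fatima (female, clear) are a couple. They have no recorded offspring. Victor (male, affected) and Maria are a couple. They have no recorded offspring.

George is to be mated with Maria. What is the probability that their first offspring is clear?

Samuel is clear so carries H and passed h to Hiro (hh), so Samuel is Hh.
Leila is clear so carries H and passed h to Hiro (hh), so Leila is Hh.
George is a clear offspring of Samuel (Hh) × Leila (Hh), whose cross gives 1/4 HH : 1/2 Hh : 1/4 hh; conditioning on being clear, George is HH with probability 1/3, Hh with probability 2/3.
Maria is a clear offspring of Samuel (Hh) × Leila (Hh), whose cross gives 1/4 HH : 1/2 Hh : 1/4 hh; conditioning on being clear, Maria is HH with probability 1/3, Hh with probability 2/3.
Summing over parental genotype combinations, P(offspring is clear) = 1/9·1 + 2/9·1 + 2/9·1 + 4/9·3/4 = 8/9.

8/9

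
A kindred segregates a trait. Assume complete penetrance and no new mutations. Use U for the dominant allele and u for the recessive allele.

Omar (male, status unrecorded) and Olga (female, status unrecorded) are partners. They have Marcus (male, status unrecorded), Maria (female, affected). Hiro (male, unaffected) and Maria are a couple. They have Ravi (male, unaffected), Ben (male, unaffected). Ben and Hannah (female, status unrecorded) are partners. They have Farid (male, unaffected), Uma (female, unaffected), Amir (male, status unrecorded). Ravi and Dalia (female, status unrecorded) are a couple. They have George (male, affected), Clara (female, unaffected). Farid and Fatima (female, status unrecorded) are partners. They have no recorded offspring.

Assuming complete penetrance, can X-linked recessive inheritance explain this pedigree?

Under X-linked recessive, Ravi (unaffected, male) cannot arise from Hiro (unaffected) × Maria (affected).

No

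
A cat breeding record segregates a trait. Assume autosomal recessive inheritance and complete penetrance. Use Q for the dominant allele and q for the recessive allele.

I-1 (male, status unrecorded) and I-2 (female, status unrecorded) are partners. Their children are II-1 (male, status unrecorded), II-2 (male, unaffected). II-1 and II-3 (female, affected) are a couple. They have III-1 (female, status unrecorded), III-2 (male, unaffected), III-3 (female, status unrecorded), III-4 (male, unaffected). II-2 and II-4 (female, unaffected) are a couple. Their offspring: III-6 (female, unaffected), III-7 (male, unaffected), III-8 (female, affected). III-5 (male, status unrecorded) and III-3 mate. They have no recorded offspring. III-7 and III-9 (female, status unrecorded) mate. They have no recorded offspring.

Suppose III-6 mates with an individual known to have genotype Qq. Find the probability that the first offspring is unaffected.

5/6

II-2 is unaffected so carries Q and passed q to III-8 (qq), so II-2 is Qq.
II-4 is unaffected so carries Q and passed q to III-8 (qq), so II-4 is Qq.
III-6 is an unaffected offspring of II-2 (Qq) × II-4 (Qq), whose cross gives 1/4 QQ : 1/2 Qq : 1/4 qq; conditioning on being unaffected, III-6 is QQ with probability 1/3, Qq with probability 2/3.
Summing over parental genotype combinations, P(offspring is unaffected) = 1/3·1 + 2/3·3/4 = 5/6.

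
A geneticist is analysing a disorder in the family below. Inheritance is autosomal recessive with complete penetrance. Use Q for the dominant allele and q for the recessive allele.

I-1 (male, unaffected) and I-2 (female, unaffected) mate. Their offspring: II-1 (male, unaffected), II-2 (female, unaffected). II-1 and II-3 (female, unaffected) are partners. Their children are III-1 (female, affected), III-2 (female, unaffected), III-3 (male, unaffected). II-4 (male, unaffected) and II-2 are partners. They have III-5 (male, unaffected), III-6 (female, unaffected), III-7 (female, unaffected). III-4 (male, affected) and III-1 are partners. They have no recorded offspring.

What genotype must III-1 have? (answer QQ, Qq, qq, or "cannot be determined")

III-1 is affected, so III-1 is qq.

qq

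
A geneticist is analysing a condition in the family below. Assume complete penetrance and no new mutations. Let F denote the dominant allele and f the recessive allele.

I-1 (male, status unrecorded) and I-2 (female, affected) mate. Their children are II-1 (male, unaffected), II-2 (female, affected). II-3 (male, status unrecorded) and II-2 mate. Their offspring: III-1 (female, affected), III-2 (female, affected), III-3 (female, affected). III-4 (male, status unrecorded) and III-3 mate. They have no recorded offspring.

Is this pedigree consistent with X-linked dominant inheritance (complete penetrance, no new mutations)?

Yes

A consistent assignment under X-linked dominant exists: I-1 X^F Y, I-2 X^F X^f, II-1 X^f Y, II-2 X^F X^F, II-3 X^F Y, III-1 X^F X^F, III-2 X^F X^F, III-3 X^F X^F, III-4 X^F Y.
In this assignment every recorded phenotype matches its genotype and every non-founder's genotype is obtainable from its parents' genotypes, so the pedigree is consistent.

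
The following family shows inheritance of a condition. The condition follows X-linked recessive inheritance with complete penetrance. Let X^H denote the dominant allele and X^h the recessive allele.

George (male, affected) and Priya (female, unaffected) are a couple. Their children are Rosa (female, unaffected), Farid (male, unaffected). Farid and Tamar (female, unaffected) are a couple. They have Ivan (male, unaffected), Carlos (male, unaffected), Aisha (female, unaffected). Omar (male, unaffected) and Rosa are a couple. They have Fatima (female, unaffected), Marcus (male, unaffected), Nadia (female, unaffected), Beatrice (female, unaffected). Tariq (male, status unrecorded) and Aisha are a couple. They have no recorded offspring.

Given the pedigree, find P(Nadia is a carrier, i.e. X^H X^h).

1/2

Omar is unaffected, so Omar is X^H Y.
Rosa is unaffected so carries H and received h from George (X^h Y), so Rosa is X^H X^h.
Their cross gives offspring ratios 1/2 X^H X^H : 1/2 X^H X^h. Conditioning on Nadia being unaffected, P(X^H X^h) = 1/2 / 1 = 1/2.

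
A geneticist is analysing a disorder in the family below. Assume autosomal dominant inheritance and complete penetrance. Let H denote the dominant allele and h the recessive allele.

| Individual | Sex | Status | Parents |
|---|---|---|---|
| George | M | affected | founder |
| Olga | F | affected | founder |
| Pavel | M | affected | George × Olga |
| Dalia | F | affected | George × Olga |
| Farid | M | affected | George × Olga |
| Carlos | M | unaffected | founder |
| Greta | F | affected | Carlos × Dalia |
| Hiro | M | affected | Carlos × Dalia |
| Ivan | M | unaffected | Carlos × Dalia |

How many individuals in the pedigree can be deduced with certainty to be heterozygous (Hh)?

3

Obligate heterozygotes: Dalia is affected so carries H and passed h to Ivan (hh), so Dalia is Hh; Greta is affected so carries H and received h from Carlos (hh), so Greta is Hh; Hiro is affected so carries H and received h from Carlos (hh), so Hiro is Hh.
Every other individual is either homozygous by phenotype or has at least one consistent homozygous assignment, so the count is 3.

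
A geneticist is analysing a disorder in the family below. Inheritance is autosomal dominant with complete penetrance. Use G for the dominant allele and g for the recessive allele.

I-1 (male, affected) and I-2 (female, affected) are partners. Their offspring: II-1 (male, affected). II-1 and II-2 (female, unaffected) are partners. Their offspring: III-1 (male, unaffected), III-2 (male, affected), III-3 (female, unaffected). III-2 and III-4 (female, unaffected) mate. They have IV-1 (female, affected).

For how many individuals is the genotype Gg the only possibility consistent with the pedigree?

3

Obligate heterozygotes: II-1 is affected so carries G and passed g to III-1 (gg), so II-1 is Gg; III-2 is affected so carries G and received g from II-2 (gg), so III-2 is Gg; IV-1 is affected so carries G and received g from III-4 (gg), so IV-1 is Gg.
Every other individual is either homozygous by phenotype or has at least one consistent homozygous assignment, so the count is 3.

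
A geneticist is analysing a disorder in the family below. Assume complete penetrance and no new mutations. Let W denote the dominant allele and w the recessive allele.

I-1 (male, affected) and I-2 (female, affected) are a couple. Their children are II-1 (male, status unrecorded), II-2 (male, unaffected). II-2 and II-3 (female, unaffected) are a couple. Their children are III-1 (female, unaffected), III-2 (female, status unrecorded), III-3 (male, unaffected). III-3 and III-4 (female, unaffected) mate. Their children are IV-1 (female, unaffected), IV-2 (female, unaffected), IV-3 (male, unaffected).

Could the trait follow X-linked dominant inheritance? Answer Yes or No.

Yes

A consistent assignment under X-linked dominant exists: I-1 X^W Y, I-2 X^W X^w, II-1 X^W Y, II-2 X^w Y, II-3 X^w X^w, III-1 X^w X^w, III-2 X^w X^w, III-3 X^w Y, III-4 X^w X^w, IV-1 X^w X^w, IV-2 X^w X^w, IV-3 X^w Y.
In this assignment every recorded phenotype matches its genotype and every non-founder's genotype is obtainable from its parents' genotypes, so the pedigree is consistent.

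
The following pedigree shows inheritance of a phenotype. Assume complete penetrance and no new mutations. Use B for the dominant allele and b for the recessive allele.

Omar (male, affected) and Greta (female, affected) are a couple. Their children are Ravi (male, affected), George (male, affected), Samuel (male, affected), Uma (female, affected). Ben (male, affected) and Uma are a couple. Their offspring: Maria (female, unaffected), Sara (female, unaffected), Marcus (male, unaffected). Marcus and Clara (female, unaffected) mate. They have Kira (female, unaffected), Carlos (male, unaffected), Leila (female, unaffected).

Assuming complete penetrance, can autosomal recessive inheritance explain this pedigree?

No

Under autosomal recessive, Maria (unaffected, female) cannot arise from Ben (affected) × Uma (affected).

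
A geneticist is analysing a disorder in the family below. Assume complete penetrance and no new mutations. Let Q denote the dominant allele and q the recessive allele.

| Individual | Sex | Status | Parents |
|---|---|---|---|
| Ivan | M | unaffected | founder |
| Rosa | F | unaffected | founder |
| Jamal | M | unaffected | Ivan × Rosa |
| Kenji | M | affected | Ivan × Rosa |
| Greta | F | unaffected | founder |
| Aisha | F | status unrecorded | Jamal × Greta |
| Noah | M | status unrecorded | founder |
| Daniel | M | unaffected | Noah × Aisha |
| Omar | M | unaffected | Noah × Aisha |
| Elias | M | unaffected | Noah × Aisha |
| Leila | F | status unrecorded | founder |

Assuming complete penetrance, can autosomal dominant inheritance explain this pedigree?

Under autosomal dominant, Kenji (affected, male) cannot arise from Ivan (unaffected) × Rosa (unaffected).

No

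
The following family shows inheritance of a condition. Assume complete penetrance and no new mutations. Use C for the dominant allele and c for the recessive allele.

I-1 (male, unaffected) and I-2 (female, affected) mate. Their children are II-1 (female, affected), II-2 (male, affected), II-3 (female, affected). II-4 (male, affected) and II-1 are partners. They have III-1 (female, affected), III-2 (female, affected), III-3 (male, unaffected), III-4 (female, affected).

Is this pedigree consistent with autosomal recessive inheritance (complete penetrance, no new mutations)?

Under autosomal recessive, III-3 (unaffected, male) cannot arise from II-4 (affected) × II-1 (affected).

No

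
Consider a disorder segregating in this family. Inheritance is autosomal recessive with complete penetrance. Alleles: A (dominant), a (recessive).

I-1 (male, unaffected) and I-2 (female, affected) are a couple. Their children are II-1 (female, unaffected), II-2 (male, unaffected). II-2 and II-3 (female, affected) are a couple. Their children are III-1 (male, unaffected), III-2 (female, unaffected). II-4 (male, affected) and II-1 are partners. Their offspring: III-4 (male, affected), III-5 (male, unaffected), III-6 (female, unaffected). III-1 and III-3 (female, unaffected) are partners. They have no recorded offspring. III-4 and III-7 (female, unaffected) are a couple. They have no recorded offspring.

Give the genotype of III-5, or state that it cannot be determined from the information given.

From phenotype alone, III-5 is AA or Aa.
III-5 is unaffected so carries A and received a from II-4 (aa), so III-5 is Aa.

Aa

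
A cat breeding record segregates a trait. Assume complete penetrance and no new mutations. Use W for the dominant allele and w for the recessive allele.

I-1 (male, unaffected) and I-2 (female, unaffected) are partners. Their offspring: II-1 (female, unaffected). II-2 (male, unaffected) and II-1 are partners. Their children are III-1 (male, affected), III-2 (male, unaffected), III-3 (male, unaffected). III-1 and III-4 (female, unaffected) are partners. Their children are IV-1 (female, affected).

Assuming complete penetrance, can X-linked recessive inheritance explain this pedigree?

A consistent assignment under X-linked recessive exists: I-1 X^W Y, I-2 X^W X^w, II-1 X^W X^w, II-2 X^W Y, III-1 X^w Y, III-2 X^W Y, III-3 X^W Y, III-4 X^W X^w, IV-1 X^w X^w.
In this assignment every recorded phenotype matches its genotype and every non-founder's genotype is obtainable from its parents' genotypes, so the pedigree is consistent.

Yes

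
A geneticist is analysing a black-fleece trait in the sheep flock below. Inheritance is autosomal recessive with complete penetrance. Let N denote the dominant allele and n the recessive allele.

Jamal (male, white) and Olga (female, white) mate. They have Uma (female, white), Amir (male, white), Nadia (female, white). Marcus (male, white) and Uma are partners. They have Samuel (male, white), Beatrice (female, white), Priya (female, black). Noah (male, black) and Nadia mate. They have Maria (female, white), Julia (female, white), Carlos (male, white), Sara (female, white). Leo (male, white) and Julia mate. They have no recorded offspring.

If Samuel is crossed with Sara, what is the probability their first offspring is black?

1/6

Marcus is white so carries N and passed n to Priya (nn), so Marcus is Nn.
Uma is white so carries N and passed n to Priya (nn), so Uma is Nn.
Samuel is a white offspring of Marcus (Nn) × Uma (Nn), whose cross gives 1/4 NN : 1/2 Nn : 1/4 nn; conditioning on being white, Samuel is NN with probability 1/3, Nn with probability 2/3.
Sara is white so carries N and received n from Noah (nn), so Sara is Nn.
Summing over parental genotype combinations, P(offspring is black) = 2/3·1/4 = 1/6.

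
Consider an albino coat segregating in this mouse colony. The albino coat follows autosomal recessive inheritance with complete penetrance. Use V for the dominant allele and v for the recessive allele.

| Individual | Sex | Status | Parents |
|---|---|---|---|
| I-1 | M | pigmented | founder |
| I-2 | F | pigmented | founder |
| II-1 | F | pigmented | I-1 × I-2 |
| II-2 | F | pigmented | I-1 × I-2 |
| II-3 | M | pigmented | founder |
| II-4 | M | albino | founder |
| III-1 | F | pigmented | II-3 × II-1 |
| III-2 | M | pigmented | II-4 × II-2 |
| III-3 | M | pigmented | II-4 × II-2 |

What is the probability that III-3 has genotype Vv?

III-3 is pigmented so carries V and received v from II-4 (vv), so III-3 is Vv, giving P(Vv) = 1.

1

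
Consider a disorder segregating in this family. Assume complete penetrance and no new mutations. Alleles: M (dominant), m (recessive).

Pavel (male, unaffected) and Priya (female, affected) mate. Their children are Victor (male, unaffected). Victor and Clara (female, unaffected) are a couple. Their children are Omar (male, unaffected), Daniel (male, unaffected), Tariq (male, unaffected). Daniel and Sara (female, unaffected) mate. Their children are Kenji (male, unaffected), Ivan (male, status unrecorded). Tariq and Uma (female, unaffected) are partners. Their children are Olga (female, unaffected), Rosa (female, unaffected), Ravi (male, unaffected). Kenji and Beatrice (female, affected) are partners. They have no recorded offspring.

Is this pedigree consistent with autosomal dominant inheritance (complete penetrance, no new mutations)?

A consistent assignment under autosomal dominant exists: Pavel mm, Priya Mm, Victor mm, Clara mm, Omar mm, Daniel mm, Tariq mm, Sara mm, Uma mm, Kenji mm, Ivan mm, Beatrice MM, Olga mm, Rosa mm, Ravi mm.
In this assignment every recorded phenotype matches its genotype and every non-founder's genotype is obtainable from its parents' genotypes, so the pedigree is consistent.

Yes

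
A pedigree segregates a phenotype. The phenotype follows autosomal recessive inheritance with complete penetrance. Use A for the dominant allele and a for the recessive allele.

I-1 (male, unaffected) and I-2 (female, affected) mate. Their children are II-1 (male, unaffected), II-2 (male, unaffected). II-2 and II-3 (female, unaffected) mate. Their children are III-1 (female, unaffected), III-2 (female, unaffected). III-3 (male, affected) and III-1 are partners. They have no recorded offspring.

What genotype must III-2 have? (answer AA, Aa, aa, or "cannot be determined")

cannot be determined

III-2's phenotype allows AA or Aa, and no parent or child forces a single allele at both positions; consistent genotype assignments exist with III-2 as AA or Aa.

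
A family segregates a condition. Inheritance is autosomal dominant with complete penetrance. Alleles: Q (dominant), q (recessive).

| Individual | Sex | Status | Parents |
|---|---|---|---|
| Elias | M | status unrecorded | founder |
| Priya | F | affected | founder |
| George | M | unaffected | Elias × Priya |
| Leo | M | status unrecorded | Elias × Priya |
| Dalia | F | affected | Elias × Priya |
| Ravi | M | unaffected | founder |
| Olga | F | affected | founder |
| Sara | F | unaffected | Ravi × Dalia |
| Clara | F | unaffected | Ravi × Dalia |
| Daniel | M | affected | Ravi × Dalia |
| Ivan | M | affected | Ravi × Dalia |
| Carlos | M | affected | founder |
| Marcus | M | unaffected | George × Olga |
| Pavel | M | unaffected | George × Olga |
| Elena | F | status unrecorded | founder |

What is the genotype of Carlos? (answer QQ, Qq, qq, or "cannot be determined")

cannot be determined

Carlos's phenotype allows QQ or Qq, and no parent or child forces a single allele at both positions; consistent genotype assignments exist with Carlos as QQ or Qq.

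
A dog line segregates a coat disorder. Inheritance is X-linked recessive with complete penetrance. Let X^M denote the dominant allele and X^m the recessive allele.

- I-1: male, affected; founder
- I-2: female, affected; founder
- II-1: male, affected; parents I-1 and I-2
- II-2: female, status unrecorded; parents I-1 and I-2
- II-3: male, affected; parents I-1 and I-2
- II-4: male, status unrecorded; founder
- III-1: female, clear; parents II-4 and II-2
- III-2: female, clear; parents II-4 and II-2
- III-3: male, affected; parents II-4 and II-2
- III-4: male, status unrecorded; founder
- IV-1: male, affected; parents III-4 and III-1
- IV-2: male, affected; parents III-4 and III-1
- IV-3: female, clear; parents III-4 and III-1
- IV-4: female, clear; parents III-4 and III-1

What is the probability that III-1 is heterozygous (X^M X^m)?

III-1 is clear so carries M and received m from II-2 (X^m X^m), so III-1 is X^M X^m, giving P(X^M X^m) = 1.

1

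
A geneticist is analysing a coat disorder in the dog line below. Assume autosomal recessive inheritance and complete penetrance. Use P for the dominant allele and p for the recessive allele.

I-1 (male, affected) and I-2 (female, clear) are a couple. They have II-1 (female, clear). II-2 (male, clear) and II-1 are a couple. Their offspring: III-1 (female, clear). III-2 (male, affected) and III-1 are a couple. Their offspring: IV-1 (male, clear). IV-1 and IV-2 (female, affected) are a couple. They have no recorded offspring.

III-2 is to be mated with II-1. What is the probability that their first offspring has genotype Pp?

1/2

III-2 is affected, so III-2 is pp.
II-1 is clear so carries P and received p from I-1 (pp), so II-1 is Pp.
The cross gives 1/2 Pp : 1/2 pp, so P(offspring has genotype Pp) = 1/2.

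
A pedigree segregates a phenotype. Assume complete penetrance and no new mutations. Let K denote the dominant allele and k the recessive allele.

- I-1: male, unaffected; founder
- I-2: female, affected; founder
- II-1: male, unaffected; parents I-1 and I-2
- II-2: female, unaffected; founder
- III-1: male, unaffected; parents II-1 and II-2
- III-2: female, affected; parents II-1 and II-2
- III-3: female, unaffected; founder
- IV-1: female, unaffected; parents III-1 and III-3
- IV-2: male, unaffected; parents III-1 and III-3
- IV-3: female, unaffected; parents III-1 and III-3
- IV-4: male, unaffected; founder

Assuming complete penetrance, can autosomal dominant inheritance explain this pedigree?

No

Under autosomal dominant, III-2 (affected, female) cannot arise from II-1 (unaffected) × II-2 (unaffected).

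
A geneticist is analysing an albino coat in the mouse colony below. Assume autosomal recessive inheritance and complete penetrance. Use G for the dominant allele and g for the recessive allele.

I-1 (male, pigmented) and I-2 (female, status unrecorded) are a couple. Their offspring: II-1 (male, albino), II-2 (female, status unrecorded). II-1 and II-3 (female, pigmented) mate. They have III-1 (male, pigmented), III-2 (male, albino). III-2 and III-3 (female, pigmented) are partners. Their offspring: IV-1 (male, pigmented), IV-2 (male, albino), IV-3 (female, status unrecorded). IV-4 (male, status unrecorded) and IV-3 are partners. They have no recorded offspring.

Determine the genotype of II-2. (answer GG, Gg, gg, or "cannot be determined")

II-2's phenotype is unrecorded, and no parent or child forces a single allele at both positions; consistent genotype assignments exist with II-2 as GG or Gg or gg.

cannot be determined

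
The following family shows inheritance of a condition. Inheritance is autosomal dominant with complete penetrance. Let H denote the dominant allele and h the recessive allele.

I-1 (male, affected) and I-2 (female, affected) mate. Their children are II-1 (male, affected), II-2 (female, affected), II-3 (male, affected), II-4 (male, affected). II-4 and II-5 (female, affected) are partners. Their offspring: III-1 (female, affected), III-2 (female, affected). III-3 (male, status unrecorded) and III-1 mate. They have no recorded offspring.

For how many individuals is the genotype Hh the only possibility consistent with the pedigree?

No individual's genotype is forced to Hh by the pedigree, so the count is 0.

0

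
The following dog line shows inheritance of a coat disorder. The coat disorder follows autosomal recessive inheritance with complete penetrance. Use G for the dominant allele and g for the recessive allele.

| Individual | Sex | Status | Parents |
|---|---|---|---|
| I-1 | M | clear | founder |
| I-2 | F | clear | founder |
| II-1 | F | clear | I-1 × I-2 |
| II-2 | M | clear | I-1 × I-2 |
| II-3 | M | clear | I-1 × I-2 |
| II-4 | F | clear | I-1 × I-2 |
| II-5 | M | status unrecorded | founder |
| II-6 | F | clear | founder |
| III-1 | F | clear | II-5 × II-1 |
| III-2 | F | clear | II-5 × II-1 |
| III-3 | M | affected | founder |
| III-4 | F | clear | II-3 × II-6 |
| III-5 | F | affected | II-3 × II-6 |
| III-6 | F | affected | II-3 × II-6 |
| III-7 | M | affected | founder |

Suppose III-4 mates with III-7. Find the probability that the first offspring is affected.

II-3 is clear so carries G and passed g to III-5 (gg), so II-3 is Gg.
II-6 is clear so carries G and passed g to III-5 (gg), so II-6 is Gg.
III-4 is a clear offspring of II-3 (Gg) × II-6 (Gg), whose cross gives 1/4 GG : 1/2 Gg : 1/4 gg; conditioning on being clear, III-4 is GG with probability 1/3, Gg with probability 2/3.
III-7 is affected, so III-7 is gg.
Summing over parental genotype combinations, P(offspring is affected) = 2/3·1/2 = 1/3.

1/3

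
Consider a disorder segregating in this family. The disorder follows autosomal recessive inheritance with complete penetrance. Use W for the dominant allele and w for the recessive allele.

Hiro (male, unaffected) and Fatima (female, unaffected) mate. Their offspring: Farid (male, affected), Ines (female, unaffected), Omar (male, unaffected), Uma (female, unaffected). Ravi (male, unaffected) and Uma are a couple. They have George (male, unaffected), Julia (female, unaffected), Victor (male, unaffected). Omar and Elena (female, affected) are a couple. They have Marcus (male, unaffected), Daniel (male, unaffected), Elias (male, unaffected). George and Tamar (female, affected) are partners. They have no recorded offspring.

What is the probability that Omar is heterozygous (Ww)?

Hiro is unaffected so carries W and passed w to Farid (ww), so Hiro is Ww.
Fatima is unaffected so carries W and passed w to Farid (ww), so Fatima is Ww.
Their cross gives offspring ratios 1/4 WW : 1/2 Ww : 1/4 ww. Conditioning on Omar being unaffected, P(Ww) = 1/2 / 3/4 = 2/3 before taking Omar's own offspring into account.
Elena is affected, so Elena is ww.
Now use Omar's offspring. Probability of each recorded status — unaffected son Marcus: 1/2 if Omar is Ww, 1 if WW; unaffected son Daniel: 1/2 if Omar is Ww, 1 if WW; unaffected son Elias: 1/2 if Omar is Ww, 1 if WW.
Bayes: P(Ww) = 2/3·1/8 / (2/3·1/8 + 1/3·1) = 1/5.

1/5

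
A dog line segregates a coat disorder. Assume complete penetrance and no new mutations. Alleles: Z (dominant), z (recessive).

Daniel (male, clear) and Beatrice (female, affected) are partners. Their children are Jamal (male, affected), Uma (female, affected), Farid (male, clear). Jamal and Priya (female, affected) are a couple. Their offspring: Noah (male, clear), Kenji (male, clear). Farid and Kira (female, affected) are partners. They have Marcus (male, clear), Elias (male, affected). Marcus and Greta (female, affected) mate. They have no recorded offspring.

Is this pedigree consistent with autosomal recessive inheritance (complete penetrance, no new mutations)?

No

Under autosomal recessive, Noah (clear, male) cannot arise from Jamal (affected) × Priya (affected).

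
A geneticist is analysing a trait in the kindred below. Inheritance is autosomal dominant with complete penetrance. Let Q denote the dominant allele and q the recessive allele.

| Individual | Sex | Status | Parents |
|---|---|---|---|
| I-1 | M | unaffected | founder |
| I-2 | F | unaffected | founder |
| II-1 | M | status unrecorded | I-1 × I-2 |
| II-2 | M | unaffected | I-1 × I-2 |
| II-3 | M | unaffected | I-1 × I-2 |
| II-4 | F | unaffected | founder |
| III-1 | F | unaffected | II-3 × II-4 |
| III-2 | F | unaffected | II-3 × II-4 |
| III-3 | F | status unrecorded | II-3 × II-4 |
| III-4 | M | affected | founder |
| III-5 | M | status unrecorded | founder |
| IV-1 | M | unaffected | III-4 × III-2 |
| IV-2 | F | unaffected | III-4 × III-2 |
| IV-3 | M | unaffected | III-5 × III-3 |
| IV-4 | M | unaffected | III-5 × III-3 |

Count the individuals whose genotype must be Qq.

Obligate heterozygotes: III-4 is affected so carries Q and passed q to IV-1 (qq), so III-4 is Qq.
Every other individual is either homozygous by phenotype or has at least one consistent homozygous assignment, so the count is 1.

1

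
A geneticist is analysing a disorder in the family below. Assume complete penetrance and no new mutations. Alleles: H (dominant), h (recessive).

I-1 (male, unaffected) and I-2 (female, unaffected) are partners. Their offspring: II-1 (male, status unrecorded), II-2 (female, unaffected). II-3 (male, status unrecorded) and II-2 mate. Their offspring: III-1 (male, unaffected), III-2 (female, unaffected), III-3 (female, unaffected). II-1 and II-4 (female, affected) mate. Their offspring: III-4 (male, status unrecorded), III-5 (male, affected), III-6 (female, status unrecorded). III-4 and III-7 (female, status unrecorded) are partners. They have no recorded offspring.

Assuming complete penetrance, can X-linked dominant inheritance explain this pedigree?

Yes

A consistent assignment under X-linked dominant exists: I-1 X^h Y, I-2 X^h X^h, II-1 X^h Y, II-2 X^h X^h, II-3 X^h Y, II-4 X^H X^H, III-1 X^h Y, III-2 X^h X^h, III-3 X^h X^h, III-4 X^H Y, III-5 X^H Y, III-6 X^H X^h, III-7 X^H X^H.
In this assignment every recorded phenotype matches its genotype and every non-founder's genotype is obtainable from its parents' genotypes, so the pedigree is consistent.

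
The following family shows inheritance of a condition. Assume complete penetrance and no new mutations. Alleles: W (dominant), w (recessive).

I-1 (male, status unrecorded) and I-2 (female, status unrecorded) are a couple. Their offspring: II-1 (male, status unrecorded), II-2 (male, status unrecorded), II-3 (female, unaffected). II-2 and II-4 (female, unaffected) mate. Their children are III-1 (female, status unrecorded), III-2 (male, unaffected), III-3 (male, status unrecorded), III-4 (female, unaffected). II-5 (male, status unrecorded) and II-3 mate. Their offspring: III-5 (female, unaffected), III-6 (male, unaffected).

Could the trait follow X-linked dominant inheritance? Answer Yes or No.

A consistent assignment under X-linked dominant exists: I-1 X^w Y, I-2 X^W X^w, II-1 X^W Y, II-2 X^w Y, II-3 X^w X^w, II-4 X^w X^w, II-5 X^w Y, III-1 X^w X^w, III-2 X^w Y, III-3 X^w Y, III-4 X^w X^w, III-5 X^w X^w, III-6 X^w Y.
In this assignment every recorded phenotype matches its genotype and every non-founder's genotype is obtainable from its parents' genotypes, so the pedigree is consistent.

Yes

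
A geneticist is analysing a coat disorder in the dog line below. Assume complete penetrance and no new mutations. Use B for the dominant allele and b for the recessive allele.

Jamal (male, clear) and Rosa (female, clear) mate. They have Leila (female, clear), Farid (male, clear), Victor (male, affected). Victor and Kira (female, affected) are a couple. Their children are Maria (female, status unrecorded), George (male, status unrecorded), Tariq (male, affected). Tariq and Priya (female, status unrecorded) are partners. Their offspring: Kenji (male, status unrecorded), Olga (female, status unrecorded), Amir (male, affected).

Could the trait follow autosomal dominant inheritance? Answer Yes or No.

Under autosomal dominant, Victor (affected, male) cannot arise from Jamal (clear) × Rosa (clear).

No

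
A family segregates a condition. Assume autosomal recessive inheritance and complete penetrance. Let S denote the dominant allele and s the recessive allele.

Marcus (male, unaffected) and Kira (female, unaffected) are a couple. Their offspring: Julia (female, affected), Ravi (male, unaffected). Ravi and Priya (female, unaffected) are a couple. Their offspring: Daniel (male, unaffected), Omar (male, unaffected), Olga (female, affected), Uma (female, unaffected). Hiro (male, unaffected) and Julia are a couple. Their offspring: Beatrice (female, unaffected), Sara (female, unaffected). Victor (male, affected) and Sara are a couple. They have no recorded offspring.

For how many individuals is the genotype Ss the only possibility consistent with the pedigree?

6

Obligate heterozygotes: Marcus is unaffected so carries S and passed s to Julia (ss), so Marcus is Ss; Kira is unaffected so carries S and passed s to Julia (ss), so Kira is Ss; Ravi is unaffected so carries S and passed s to Olga (ss), so Ravi is Ss; Priya is unaffected so carries S and passed s to Olga (ss), so Priya is Ss; Beatrice is unaffected so carries S and received s from Julia (ss), so Beatrice is Ss; Sara is unaffected so carries S and received s from Julia (ss), so Sara is Ss.
Every other individual is either homozygous by phenotype or has at least one consistent homozygous assignment, so the count is 6.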